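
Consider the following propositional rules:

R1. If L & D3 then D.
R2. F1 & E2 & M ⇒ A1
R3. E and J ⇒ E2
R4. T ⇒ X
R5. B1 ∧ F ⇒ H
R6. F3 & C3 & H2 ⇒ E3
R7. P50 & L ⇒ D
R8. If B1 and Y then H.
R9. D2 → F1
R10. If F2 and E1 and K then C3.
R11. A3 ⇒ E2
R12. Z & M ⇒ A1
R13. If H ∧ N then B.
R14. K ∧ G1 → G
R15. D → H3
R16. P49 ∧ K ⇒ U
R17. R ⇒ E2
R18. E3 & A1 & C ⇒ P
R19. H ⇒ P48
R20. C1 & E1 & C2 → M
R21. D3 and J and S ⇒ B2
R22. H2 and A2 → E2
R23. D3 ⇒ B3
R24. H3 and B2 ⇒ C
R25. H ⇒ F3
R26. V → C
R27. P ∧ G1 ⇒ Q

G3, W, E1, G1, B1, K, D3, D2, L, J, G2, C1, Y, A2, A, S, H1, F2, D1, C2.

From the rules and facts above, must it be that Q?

Forward chaining from the given facts derives: D, H, F1, C3, G, H3, P48, M, B2, B3, C, F3.
The only rule concluding Q is R27, which needs P; that is never established.

No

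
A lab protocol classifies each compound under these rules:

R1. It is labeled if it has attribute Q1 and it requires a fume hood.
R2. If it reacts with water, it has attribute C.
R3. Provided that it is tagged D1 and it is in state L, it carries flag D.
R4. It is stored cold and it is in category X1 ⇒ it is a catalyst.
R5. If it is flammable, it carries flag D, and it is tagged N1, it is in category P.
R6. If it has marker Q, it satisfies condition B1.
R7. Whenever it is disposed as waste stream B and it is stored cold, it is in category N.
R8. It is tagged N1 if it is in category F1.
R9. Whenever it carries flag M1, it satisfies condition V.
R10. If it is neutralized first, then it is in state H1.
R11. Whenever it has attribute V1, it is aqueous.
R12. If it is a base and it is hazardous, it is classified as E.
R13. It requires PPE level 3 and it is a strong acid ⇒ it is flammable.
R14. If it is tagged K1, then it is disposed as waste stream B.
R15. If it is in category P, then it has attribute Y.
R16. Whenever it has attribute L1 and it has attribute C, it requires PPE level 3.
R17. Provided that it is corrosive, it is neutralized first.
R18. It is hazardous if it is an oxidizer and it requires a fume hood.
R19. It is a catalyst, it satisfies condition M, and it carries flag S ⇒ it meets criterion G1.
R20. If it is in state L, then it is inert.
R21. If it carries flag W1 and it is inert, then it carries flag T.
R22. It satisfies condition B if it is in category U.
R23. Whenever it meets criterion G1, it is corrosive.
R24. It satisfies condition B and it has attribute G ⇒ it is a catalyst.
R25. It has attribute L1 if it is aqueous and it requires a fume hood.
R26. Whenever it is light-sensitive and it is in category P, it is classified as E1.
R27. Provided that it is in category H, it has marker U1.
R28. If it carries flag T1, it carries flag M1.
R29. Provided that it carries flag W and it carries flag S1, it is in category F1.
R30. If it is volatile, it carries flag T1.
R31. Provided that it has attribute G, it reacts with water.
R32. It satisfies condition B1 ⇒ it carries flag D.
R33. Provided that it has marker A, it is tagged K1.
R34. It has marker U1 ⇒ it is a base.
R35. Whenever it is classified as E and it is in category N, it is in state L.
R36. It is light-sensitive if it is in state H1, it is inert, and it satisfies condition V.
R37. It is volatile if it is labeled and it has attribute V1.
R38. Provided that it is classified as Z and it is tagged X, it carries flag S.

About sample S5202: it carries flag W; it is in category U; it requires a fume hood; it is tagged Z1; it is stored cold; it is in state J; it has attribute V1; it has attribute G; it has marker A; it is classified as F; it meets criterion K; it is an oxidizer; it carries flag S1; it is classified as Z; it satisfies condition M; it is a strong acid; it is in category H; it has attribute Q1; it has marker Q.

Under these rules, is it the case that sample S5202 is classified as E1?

No

Forward chaining from the given facts derives: is labeled, satisfies condition B1, is aqueous, is hazardous, satisfies condition B, is a catalyst, has attribute L1, has marker U1, is in category F1, reacts with water, carries flag D, is tagged K1, is a base, is volatile, has attribute C, is tagged N1, is classified as E, is disposed as waste stream B, requires PPE level 3, carries flag T1, is in category N, is flammable, carries flag M1, is in state L, is in category P, satisfies condition V, has attribute Y, is inert.
The only rule concluding "it is classified as E1" is R26, which needs "it is light-sensitive"; that is never established.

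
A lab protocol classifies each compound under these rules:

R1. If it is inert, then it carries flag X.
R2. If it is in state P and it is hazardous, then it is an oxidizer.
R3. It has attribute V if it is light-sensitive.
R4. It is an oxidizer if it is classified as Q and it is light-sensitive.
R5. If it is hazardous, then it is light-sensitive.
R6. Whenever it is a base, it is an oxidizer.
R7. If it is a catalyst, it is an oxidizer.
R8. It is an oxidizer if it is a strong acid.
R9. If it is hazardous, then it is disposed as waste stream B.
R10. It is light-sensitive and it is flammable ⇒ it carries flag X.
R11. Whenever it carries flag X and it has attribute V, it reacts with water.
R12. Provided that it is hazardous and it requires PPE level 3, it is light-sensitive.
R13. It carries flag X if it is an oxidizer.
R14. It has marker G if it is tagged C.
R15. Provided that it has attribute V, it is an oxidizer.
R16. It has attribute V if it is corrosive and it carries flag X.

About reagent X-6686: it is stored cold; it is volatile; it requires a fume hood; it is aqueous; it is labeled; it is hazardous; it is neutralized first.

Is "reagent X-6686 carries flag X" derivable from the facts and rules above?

Yes

By R5 (it is hazardous): it is light-sensitive.
By R3 (it is light-sensitive): it has attribute V.
By R15 (it has attribute V): it is an oxidizer.
By R13 (it is an oxidizer): it carries flag X.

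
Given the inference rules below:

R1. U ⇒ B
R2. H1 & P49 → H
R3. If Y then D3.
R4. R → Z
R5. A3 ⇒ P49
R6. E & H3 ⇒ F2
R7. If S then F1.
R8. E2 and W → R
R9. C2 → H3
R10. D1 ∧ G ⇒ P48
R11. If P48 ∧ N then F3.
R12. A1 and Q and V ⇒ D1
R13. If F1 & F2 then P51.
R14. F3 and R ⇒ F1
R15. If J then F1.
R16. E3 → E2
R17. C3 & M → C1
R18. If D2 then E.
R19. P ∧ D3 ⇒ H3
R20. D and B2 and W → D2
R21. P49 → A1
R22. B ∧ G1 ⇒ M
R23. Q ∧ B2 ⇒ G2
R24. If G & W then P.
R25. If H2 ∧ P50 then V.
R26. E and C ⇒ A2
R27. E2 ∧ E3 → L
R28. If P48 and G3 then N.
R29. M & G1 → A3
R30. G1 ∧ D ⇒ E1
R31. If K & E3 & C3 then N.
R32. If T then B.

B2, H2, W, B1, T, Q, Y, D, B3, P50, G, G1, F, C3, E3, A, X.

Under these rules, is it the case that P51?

Forward chaining from the given facts derives: D3, E2, D2, G2, P, V, L, E1, B, R, E, H3, M, A3, Z, P49, F2, C1, A1, D1, P48.
The only rule concluding P51 is R13, which needs F1; that is never established.

No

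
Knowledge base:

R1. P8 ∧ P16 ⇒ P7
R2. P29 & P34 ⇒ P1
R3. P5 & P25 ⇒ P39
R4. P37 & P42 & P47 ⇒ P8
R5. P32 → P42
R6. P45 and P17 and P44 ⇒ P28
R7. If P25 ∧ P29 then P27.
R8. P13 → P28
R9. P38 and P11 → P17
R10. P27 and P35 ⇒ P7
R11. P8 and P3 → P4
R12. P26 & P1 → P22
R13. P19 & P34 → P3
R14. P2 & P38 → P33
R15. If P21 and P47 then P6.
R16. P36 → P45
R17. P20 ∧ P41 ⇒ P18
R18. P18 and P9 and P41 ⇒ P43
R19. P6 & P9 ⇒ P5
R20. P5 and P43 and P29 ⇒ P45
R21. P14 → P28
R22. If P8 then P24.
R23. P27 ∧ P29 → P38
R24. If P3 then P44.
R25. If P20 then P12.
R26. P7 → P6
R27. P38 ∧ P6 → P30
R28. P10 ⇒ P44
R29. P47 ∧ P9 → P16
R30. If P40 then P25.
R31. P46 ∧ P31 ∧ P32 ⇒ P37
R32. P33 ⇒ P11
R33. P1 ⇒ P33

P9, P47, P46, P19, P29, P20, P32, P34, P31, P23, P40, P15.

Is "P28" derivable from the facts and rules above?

No

Forward chaining from the given facts derives: P1, P42, P3, P44, P12, P16, P25, P37, P33, P8, P27, P4, P24, P38, P11, P7, P17, P6, P30, P5, P39.
Rules concluding P28: R6 needs P45; R8 needs P13; R21 needs P14 — none of these are established.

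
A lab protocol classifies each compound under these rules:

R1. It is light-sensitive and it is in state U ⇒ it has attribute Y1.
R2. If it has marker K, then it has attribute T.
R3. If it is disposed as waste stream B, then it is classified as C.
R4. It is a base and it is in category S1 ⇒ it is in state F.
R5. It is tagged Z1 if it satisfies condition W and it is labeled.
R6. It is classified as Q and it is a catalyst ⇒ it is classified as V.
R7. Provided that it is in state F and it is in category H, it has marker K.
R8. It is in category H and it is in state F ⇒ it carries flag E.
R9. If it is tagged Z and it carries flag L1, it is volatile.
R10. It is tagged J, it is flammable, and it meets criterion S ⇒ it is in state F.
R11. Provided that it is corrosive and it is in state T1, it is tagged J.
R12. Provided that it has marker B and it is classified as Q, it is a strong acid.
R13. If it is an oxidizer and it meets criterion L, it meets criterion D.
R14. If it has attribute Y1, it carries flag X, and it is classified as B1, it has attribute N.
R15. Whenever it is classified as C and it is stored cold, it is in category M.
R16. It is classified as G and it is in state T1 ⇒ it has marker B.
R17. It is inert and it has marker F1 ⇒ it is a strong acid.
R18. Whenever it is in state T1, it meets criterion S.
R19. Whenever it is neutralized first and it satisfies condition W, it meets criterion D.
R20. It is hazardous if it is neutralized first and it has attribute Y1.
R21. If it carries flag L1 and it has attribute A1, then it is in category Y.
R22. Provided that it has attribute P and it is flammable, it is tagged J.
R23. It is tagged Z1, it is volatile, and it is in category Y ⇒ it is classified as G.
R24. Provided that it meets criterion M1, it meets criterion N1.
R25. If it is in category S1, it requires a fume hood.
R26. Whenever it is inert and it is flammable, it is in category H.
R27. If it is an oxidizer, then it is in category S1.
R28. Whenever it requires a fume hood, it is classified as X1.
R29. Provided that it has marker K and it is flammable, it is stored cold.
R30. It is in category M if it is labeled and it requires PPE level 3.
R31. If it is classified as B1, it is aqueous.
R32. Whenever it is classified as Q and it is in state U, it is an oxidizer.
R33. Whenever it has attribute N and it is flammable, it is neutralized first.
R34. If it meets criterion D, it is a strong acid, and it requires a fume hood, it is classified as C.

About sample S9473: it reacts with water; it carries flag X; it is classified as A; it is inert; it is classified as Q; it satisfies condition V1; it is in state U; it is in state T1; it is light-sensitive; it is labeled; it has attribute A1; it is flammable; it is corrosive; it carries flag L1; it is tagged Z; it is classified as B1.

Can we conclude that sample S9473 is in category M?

No

Forward chaining from the given facts derives: has attribute Y1, is volatile, is tagged J, has attribute N, meets criterion S, is in category Y, is in category H, is aqueous, is an oxidizer, is neutralized first, is in state F, is hazardous, is in category S1, has marker K, carries flag E, requires a fume hood, is classified as X1, is stored cold, has attribute T.
Rules concluding "it is in category M": R15 needs "it is classified as C"; R30 needs "it requires PPE level 3" — none of these are established.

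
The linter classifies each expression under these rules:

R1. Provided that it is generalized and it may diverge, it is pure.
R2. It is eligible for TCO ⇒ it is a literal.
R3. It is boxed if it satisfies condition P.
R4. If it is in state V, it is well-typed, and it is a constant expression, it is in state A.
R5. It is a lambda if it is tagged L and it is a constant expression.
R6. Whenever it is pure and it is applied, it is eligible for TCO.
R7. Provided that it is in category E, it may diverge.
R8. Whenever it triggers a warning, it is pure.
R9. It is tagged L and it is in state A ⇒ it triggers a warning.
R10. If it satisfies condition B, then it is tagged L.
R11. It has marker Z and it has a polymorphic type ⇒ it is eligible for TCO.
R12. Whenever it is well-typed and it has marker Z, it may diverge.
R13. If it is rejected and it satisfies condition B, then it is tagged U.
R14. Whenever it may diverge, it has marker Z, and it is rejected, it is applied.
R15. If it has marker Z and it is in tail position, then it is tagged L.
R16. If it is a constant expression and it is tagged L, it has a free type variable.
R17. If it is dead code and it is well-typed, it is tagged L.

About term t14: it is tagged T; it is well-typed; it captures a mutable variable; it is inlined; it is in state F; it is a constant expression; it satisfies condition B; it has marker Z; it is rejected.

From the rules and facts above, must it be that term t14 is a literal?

No

Forward chaining from the given facts derives: is tagged L, may diverge, is tagged U, is applied, has a free type variable, is a lambda.
The only rule concluding "it is a literal" is R2, which needs "it is eligible for TCO"; that is never established.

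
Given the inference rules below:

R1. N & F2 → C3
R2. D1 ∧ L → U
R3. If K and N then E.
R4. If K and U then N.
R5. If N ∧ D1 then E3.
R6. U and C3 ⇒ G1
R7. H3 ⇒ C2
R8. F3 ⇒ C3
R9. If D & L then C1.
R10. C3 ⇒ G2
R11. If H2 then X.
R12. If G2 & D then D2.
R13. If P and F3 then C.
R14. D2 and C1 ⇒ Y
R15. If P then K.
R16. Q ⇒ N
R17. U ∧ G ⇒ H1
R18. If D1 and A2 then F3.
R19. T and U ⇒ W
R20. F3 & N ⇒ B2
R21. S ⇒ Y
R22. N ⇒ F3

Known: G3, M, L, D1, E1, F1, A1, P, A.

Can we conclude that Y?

No

Forward chaining from the given facts derives: U, K, N, E3, F3, E, C3, G2, C, B2, G1.
Rules concluding Y: R14 needs D2; R21 needs S — none of these are established.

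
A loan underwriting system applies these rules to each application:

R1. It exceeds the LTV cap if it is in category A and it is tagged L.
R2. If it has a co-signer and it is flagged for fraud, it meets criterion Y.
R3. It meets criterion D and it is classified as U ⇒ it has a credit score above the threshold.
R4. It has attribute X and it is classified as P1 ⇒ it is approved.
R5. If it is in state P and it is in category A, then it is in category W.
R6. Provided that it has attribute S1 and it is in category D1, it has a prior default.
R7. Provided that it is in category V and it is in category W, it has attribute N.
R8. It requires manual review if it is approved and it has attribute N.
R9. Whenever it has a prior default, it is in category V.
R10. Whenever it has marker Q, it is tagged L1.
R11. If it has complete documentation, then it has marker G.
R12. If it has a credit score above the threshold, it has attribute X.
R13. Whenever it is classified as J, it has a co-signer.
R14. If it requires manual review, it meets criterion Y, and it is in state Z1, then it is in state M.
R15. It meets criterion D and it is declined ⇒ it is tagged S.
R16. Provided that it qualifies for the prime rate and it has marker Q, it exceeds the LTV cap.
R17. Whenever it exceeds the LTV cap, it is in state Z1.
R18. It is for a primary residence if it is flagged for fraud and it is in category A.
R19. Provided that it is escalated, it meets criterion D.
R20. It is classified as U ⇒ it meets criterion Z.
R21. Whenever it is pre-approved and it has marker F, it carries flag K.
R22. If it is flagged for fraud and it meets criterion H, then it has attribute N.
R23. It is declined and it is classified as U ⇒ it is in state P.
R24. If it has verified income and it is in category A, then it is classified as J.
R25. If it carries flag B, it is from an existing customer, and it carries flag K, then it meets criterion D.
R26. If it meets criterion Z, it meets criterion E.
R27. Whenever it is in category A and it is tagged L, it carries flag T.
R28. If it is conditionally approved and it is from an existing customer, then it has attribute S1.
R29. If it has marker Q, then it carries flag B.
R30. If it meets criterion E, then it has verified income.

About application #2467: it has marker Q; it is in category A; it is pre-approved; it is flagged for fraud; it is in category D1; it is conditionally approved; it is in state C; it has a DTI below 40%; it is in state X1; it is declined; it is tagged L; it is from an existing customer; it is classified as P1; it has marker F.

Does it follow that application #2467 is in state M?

Forward chaining from the given facts derives: exceeds the LTV cap, is tagged L1, is in state Z1, is for a primary residence, carries flag K, carries flag T, has attribute S1, carries flag B, has a prior default, is in category V, meets criterion D, is tagged S.
The only rule concluding "it is in state M" is R14, which needs "it requires manual review"; that is never established.

No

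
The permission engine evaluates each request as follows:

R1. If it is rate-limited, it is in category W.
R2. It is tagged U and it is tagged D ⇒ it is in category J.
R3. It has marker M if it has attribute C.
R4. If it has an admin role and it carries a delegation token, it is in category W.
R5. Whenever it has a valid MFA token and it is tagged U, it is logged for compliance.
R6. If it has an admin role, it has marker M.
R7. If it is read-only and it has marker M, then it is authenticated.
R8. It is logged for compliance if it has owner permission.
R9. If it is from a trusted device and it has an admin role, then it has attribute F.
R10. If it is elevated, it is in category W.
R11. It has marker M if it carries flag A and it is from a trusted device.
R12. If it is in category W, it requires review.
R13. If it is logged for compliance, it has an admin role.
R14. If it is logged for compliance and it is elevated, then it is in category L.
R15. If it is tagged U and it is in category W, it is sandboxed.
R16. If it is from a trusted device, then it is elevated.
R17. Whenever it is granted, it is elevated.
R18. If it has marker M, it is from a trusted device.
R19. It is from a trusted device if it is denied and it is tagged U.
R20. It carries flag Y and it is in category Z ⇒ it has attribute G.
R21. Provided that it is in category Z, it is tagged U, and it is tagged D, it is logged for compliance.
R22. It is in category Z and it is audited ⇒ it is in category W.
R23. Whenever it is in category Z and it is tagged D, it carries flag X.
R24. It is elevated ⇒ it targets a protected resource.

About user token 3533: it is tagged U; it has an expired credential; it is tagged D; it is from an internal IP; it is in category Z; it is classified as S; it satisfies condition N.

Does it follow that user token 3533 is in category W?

Yes

By R21 (it is in category Z, it is tagged U, it is tagged D): it is logged for compliance.
By R13 (it is logged for compliance): it has an admin role.
By R6 (it has an admin role): it has marker M.
By R18 (it has marker M): it is from a trusted device.
By R16 (it is from a trusted device): it is elevated.
By R10 (it is elevated): it is in category W.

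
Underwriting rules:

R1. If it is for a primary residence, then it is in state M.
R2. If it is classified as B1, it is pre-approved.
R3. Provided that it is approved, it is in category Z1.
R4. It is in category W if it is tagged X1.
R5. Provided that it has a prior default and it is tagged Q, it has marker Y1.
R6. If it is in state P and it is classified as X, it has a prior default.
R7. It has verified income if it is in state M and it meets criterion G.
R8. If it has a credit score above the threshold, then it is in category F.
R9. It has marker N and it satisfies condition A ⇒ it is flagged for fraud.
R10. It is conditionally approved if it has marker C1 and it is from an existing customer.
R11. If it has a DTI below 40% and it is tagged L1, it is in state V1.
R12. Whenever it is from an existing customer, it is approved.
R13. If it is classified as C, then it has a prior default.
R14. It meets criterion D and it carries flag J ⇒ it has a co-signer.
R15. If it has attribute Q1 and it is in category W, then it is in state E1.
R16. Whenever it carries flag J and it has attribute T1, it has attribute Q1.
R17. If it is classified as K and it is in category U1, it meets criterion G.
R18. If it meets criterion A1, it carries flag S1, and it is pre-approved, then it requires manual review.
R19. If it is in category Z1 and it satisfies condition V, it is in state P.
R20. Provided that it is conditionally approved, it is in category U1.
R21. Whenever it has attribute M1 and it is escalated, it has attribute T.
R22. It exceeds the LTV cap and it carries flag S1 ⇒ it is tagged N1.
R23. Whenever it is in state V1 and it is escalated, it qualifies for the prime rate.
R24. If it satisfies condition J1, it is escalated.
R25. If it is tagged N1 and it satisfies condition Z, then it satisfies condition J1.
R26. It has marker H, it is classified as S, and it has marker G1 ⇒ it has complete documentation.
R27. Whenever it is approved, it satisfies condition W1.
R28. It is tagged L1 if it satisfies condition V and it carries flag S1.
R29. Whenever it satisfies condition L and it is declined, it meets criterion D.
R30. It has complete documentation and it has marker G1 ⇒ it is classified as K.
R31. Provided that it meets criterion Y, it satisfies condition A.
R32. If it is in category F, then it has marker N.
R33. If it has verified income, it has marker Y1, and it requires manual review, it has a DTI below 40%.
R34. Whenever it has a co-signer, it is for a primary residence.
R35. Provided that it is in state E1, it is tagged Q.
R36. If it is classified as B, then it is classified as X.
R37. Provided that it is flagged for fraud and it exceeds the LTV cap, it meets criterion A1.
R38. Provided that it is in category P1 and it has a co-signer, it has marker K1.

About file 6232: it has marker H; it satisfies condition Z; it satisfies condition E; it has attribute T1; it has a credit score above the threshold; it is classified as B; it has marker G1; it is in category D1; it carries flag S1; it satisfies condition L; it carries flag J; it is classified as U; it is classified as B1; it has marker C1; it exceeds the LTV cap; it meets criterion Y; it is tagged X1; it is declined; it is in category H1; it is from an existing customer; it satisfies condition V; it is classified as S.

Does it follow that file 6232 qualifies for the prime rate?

Yes

By R2 (it is classified as B1): it is pre-approved.
By R4 (it is tagged X1): it is in category W.
By R8 (it has a credit score above the threshold): it is in category F.
By R10 (it has marker C1, it is from an existing customer): it is conditionally approved.
By R12 (it is from an existing customer): it is approved.
By R16 (it carries flag J, it has attribute T1): it has attribute Q1.
By R20 (it is conditionally approved): it is in category U1.
By R22 (it exceeds the LTV cap, it carries flag S1): it is tagged N1.
By R25 (it is tagged N1, it satisfies condition Z): it satisfies condition J1.
By R26 (it has marker H, it is classified as S, it has marker G1): it has complete documentation.
By R28 (it satisfies condition V, it carries flag S1): it is tagged L1.
By R29 (it satisfies condition L, it is declined): it meets criterion D.
By R30 (it has complete documentation, it has marker G1): it is classified as K.
By R31 (it meets criterion Y): it satisfies condition A.
By R32 (it is in category F): it has marker N.
By R36 (it is classified as B): it is classified as X.
By R3 (it is approved): it is in category Z1.
By R9 (it has marker N, it satisfies condition A): it is flagged for fraud.
By R14 (it meets criterion D, it carries flag J): it has a co-signer.
By R15 (it has attribute Q1, it is in category W): it is in state E1.
By R17 (it is classified as K, it is in category U1): it meets criterion G.
By R19 (it is in category Z1, it satisfies condition V): it is in state P.
By R24 (it satisfies condition J1): it is escalated.
By R34 (it has a co-signer): it is for a primary residence.
By R35 (it is in state E1): it is tagged Q.
By R37 (it is flagged for fraud, it exceeds the LTV cap): it meets criterion A1.
By R1 (it is for a primary residence): it is in state M.
By R6 (it is in state P, it is classified as X): it has a prior default.
By R7 (it is in state M, it meets criterion G): it has verified income.
By R18 (it meets criterion A1, it carries flag S1, it is pre-approved): it requires manual review.
By R5 (it has a prior default, it is tagged Q): it has marker Y1.
By R33 (it has verified income, it has marker Y1, it requires manual review): it has a DTI below 40%.
By R11 (it has a DTI below 40%, it is tagged L1): it is in state V1.
By R23 (it is in state V1, it is escalated): it qualifies for the prime rate.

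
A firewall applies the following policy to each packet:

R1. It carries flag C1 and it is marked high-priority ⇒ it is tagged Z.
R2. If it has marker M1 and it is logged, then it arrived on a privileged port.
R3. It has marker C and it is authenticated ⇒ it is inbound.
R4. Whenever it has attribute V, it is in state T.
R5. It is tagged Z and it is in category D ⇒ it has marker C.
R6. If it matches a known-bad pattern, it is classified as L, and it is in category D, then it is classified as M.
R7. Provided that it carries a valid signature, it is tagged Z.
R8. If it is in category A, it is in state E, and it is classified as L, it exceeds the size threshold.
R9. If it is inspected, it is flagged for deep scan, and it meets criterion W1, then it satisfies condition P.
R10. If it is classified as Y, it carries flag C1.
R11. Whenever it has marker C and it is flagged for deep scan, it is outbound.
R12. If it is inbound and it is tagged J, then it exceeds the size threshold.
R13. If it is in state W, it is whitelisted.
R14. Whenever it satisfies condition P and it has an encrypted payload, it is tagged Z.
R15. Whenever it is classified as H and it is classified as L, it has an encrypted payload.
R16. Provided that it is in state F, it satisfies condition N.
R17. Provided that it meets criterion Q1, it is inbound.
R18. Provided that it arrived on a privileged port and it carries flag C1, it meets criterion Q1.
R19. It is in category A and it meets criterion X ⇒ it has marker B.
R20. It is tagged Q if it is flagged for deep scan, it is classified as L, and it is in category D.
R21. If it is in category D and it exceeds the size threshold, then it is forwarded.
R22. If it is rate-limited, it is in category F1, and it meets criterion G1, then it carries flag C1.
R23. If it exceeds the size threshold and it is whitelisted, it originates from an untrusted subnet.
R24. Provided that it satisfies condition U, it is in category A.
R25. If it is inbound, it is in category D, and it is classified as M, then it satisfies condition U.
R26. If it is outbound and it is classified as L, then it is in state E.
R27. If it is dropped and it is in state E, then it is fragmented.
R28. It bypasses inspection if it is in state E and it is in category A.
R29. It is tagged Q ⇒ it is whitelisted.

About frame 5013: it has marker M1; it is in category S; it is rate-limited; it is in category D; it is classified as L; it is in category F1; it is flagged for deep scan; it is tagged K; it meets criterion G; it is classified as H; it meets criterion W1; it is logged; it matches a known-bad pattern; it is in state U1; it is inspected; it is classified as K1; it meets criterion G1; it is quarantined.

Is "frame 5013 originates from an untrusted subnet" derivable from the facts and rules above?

Yes

By R2 (it has marker M1, it is logged): it arrived on a privileged port.
By R6 (it matches a known-bad pattern, it is classified as L, it is in category D): it is classified as M.
By R9 (it is inspected, it is flagged for deep scan, it meets criterion W1): it satisfies condition P.
By R15 (it is classified as H, it is classified as L): it has an encrypted payload.
By R20 (it is flagged for deep scan, it is classified as L, it is in category D): it is tagged Q.
By R22 (it is rate-limited, it is in category F1, it meets criterion G1): it carries flag C1.
By R29 (it is tagged Q): it is whitelisted.
By R14 (it satisfies condition P, it has an encrypted payload): it is tagged Z.
By R18 (it arrived on a privileged port, it carries flag C1): it meets criterion Q1.
By R5 (it is tagged Z, it is in category D): it has marker C.
By R11 (it has marker C, it is flagged for deep scan): it is outbound.
By R17 (it meets criterion Q1): it is inbound.
By R25 (it is inbound, it is in category D, it is classified as M): it satisfies condition U.
By R26 (it is outbound, it is classified as L): it is in state E.
By R24 (it satisfies condition U): it is in category A.
By R8 (it is in category A, it is in state E, it is classified as L): it exceeds the size threshold.
By R23 (it exceeds the size threshold, it is whitelisted): it originates from an untrusted subnet.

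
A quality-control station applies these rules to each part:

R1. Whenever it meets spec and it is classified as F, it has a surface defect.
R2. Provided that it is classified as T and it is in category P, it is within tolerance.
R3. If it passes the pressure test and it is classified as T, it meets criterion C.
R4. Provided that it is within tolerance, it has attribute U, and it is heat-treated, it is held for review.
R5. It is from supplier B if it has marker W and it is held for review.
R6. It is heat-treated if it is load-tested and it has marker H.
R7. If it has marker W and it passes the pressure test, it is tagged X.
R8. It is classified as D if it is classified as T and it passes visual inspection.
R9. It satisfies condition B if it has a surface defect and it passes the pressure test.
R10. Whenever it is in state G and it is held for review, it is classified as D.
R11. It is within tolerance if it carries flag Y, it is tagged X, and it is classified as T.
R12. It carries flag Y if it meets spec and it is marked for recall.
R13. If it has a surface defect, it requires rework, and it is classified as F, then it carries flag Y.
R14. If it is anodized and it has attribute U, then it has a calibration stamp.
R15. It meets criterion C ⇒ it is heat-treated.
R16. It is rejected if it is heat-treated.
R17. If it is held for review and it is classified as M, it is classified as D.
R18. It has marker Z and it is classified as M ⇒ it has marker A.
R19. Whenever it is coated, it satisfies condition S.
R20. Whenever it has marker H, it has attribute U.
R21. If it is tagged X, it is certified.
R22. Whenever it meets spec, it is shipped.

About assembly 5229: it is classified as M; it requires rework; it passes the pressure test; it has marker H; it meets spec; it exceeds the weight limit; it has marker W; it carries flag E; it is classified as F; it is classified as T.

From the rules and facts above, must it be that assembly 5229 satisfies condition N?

Forward chaining from the given facts derives: has a surface defect, meets criterion C, is tagged X, satisfies condition B, carries flag Y, is heat-treated, is rejected, has attribute U, is certified, is shipped, is within tolerance, is held for review, is from supplier B, is classified as D.
No rule has "it satisfies condition N" as its conclusion, and it is not among the given facts.

No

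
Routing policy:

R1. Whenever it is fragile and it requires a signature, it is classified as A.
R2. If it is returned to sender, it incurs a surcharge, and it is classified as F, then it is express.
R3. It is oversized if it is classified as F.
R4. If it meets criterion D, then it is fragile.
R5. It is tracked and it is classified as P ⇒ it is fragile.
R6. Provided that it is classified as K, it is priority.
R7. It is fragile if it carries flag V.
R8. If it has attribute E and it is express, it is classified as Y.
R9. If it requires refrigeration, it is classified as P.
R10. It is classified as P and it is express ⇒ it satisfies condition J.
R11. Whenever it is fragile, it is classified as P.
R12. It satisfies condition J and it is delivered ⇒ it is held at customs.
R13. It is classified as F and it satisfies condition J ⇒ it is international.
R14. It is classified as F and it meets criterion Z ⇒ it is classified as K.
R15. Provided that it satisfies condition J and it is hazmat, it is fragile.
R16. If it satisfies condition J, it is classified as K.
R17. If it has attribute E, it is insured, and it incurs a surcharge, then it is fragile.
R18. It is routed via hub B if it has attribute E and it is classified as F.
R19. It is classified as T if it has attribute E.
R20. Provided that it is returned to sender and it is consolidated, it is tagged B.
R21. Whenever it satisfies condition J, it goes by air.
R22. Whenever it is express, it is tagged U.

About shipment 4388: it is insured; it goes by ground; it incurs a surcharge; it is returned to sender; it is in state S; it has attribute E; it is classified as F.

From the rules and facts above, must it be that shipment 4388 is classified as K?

By R2 (it is returned to sender, it incurs a surcharge, it is classified as F): it is express.
By R17 (it has attribute E, it is insured, it incurs a surcharge): it is fragile.
By R11 (it is fragile): it is classified as P.
By R10 (it is classified as P, it is express): it satisfies condition J.
By R16 (it satisfies condition J): it is classified as K.

Yes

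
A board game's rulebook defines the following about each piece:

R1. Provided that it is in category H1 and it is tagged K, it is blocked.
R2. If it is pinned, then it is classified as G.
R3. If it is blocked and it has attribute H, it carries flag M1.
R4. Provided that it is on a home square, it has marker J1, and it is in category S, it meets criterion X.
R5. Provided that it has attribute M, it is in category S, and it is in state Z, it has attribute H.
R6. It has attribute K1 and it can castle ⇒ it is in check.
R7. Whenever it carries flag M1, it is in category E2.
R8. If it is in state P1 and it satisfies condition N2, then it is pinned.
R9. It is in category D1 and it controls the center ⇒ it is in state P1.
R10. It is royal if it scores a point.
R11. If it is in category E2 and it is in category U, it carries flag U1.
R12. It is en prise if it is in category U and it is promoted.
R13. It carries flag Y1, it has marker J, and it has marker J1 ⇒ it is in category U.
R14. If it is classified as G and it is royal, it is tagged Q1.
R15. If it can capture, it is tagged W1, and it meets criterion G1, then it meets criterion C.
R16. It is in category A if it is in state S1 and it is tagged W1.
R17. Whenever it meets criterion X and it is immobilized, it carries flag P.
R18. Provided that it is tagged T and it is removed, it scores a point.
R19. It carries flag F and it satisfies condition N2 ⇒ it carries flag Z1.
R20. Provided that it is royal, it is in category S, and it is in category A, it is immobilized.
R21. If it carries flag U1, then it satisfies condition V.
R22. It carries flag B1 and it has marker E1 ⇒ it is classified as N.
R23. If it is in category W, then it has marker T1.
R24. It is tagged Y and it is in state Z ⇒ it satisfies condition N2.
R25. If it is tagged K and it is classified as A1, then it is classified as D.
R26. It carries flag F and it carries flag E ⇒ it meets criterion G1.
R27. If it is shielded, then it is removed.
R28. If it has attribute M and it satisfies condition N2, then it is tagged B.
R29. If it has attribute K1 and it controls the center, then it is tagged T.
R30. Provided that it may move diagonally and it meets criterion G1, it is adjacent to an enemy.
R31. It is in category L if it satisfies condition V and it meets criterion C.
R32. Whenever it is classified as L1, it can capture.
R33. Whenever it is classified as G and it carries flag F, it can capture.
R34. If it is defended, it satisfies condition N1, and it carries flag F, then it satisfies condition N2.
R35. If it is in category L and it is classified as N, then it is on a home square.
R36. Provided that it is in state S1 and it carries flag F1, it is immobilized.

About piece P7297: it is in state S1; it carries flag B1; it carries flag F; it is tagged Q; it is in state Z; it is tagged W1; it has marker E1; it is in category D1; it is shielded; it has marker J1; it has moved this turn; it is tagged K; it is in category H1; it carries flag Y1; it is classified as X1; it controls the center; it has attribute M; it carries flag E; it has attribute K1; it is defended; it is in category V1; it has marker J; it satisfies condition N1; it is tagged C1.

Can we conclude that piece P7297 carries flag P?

Forward chaining from the given facts derives: is blocked, is in state P1, is in category U, is in category A, is classified as N, meets criterion G1, is removed, is tagged T, satisfies condition N2, is pinned, scores a point, carries flag Z1, is tagged B, is classified as G, is royal, is tagged Q1, can capture, meets criterion C.
The only rule concluding "it carries flag P" is R17, which needs "it meets criterion X"; that is never established.

No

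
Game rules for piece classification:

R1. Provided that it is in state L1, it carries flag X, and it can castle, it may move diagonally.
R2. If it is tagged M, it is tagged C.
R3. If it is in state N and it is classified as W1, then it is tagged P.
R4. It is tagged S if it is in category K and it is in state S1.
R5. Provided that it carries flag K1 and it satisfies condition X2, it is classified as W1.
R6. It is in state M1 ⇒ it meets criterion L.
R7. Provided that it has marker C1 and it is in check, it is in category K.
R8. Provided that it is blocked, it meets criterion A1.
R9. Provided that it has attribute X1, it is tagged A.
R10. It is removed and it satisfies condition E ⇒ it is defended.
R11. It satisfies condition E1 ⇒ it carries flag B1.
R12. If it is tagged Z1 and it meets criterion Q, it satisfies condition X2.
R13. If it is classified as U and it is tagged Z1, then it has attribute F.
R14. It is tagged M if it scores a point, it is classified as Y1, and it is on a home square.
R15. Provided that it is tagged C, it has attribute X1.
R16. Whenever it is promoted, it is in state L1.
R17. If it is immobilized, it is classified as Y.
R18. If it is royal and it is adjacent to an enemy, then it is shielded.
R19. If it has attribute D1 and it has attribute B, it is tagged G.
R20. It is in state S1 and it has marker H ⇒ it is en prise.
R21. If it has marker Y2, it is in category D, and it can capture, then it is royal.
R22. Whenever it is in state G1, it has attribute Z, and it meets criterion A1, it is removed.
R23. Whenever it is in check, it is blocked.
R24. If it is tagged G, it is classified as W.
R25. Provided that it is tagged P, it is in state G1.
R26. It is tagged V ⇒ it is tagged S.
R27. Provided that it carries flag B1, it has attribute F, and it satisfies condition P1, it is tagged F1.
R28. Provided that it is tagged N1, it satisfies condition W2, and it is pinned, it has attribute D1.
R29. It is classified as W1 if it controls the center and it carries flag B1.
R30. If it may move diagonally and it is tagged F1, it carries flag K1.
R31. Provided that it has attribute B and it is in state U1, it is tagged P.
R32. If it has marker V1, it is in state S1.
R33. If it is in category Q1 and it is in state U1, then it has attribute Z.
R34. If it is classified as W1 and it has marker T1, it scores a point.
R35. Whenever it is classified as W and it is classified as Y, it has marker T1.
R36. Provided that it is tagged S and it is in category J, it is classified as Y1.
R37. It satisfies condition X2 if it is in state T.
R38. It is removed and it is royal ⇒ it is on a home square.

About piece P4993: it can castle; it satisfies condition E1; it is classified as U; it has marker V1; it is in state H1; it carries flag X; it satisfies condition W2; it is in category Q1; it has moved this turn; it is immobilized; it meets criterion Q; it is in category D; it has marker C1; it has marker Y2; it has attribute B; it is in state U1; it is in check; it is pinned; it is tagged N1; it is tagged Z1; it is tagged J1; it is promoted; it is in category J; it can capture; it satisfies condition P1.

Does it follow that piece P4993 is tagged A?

Yes

By R7 (it has marker C1, it is in check): it is in category K.
By R11 (it satisfies condition E1): it carries flag B1.
By R12 (it is tagged Z1, it meets criterion Q): it satisfies condition X2.
By R13 (it is classified as U, it is tagged Z1): it has attribute F.
By R16 (it is promoted): it is in state L1.
By R17 (it is immobilized): it is classified as Y.
By R21 (it has marker Y2, it is in category D, it can capture): it is royal.
By R23 (it is in check): it is blocked.
By R27 (it carries flag B1, it has attribute F, it satisfies condition P1): it is tagged F1.
By R28 (it is tagged N1, it satisfies condition W2, it is pinned): it has attribute D1.
By R31 (it has attribute B, it is in state U1): it is tagged P.
By R32 (it has marker V1): it is in state S1.
By R33 (it is in category Q1, it is in state U1): it has attribute Z.
By R1 (it is in state L1, it carries flag X, it can castle): it may move diagonally.
By R4 (it is in category K, it is in state S1): it is tagged S.
By R8 (it is blocked): it meets criterion A1.
By R19 (it has attribute D1, it has attribute B): it is tagged G.
By R24 (it is tagged G): it is classified as W.
By R25 (it is tagged P): it is in state G1.
By R30 (it may move diagonally, it is tagged F1): it carries flag K1.
By R35 (it is classified as W, it is classified as Y): it has marker T1.
By R36 (it is tagged S, it is in category J): it is classified as Y1.
By R5 (it carries flag K1, it satisfies condition X2): it is classified as W1.
By R22 (it is in state G1, it has attribute Z, it meets criterion A1): it is removed.
By R34 (it is classified as W1, it has marker T1): it scores a point.
By R38 (it is removed, it is royal): it is on a home square.
By R14 (it scores a point, it is classified as Y1, it is on a home square): it is tagged M.
By R2 (it is tagged M): it is tagged C.
By R15 (it is tagged C): it has attribute X1.
By R9 (it has attribute X1): it is tagged A.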